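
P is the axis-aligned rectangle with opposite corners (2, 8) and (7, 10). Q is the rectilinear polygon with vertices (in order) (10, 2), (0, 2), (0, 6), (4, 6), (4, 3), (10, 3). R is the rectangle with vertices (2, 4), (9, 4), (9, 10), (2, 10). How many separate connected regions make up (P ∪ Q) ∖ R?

(P ∪ Q) ∖ R is a single connected region.

1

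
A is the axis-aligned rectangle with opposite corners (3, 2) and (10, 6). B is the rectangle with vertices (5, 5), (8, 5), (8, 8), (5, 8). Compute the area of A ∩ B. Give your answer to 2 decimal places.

3.00

|A∩B|: x∈[5,8], y∈[5,6] → 3·1 = 3.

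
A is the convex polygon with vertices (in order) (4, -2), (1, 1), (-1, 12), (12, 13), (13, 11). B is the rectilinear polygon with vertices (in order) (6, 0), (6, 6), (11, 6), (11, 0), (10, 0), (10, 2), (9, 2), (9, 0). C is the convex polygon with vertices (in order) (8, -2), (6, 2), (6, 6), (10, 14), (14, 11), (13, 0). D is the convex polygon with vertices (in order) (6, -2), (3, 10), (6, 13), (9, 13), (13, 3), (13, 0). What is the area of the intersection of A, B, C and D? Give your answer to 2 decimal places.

The intersection is the polygon with vertices (9.539,6), (6.323,1.355), (6,2), (6,6).
By the shoelace formula its area is 8.86.

8.86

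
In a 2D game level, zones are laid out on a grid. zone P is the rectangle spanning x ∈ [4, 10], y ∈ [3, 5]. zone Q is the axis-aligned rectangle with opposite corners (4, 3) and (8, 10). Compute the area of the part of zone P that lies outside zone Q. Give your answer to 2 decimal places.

|zone P∩zone Q|: x∈[4,8], y∈[3,5] → 4·2 = 8.
|zone P| = 12.
|zone P ∖ zone Q| = |zone P| − |zone P∩zone Q| = 12 − 8 = 4.00.

4.00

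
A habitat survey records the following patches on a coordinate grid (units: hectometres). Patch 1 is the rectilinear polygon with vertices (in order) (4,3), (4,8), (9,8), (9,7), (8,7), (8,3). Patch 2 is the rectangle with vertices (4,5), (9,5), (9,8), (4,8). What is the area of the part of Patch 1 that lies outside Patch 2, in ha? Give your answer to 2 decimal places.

8.00

|Patch 1| = 21, |Patch 1∩Patch 2| = 13.
|Patch 1 ∖ Patch 2| = |Patch 1| − |Patch 1∩Patch 2| = 21 − 13 = 8.00.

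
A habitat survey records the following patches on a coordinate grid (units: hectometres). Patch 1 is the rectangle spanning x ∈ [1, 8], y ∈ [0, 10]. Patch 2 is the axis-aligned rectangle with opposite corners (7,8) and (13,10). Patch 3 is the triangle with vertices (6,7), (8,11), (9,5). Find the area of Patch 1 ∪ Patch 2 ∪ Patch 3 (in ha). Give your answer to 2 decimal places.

82.25

By inclusion–exclusion:
Individual areas: |Patch 1| = 70, |Patch 2| = 12, |Patch 3| = 8.
|Patch 1∩Patch 2|: x∈[7,8], y∈[8,10] → 1·2 = 2.
|Patch 1∩Patch 3| = 5.0833.
|Patch 2∩Patch 3| = 2.4167.
|Patch 1∩Patch 2∩Patch 3| = 1.75.
|Patch 1 ∪ Patch 2 ∪ Patch 3| = 90 − 9.5 + 1.75 = 82.25.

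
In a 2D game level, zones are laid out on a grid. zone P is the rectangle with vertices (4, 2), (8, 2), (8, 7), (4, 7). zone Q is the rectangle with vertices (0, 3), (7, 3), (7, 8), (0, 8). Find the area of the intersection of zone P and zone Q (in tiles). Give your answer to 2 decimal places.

12.00

|zone P∩zone Q|: x∈[4,7], y∈[3,7] → 3·4 = 12.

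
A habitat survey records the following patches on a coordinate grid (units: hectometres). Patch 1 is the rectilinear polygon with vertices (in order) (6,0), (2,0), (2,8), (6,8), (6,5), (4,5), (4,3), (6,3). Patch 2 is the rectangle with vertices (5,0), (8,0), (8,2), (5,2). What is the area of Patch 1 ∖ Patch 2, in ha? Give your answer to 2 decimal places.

26.00

|Patch 1| = 28, |Patch 1∩Patch 2| = 2.
|Patch 1 ∖ Patch 2| = |Patch 1| − |Patch 1∩Patch 2| = 28 − 2 = 26.00.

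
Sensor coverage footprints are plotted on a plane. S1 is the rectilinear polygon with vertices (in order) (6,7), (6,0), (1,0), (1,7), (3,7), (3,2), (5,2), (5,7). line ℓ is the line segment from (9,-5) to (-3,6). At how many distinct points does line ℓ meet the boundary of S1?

The segment meets the boundary at (1,2.333), (3.545,0).

2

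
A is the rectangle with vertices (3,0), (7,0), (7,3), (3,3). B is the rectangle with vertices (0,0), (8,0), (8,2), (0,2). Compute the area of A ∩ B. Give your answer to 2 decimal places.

|A∩B|: x∈[3,7], y∈[0,2] → 4·2 = 8.

8.00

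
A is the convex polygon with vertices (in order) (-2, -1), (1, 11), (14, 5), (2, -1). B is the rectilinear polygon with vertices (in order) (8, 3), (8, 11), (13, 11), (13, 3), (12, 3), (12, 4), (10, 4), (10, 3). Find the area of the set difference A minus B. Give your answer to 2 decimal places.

84.17

|A| = 99, |A∩B| = 14.8269.
|A ∖ B| = |A| − |A∩B| = 99 − 14.8269 = 84.17.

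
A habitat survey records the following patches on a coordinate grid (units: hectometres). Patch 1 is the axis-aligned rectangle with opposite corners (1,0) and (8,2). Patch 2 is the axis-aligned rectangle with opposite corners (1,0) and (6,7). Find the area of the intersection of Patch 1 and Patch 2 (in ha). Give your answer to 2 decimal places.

|Patch 1∩Patch 2|: x∈[1,6], y∈[0,2] → 5·2 = 10.

10.00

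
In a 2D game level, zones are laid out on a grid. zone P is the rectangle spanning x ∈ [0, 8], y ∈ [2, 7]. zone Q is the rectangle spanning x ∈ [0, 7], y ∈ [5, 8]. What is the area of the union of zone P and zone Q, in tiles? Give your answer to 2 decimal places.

By inclusion–exclusion:
Individual areas: |zone P| = 40, |zone Q| = 21.
|zone P∩zone Q|: x∈[0,7], y∈[5,7] → 7·2 = 14.
|zone P ∪ zone Q| = 61 − 14 = 47.00.

47.00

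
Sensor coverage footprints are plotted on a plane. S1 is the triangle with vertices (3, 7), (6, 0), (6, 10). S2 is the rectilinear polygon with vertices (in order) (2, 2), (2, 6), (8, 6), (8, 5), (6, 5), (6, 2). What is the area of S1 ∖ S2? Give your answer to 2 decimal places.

8.14

|S1| = 15, |S1∩S2| = 6.8571.
|S1 ∖ S2| = |S1| − |S1∩S2| = 15 − 6.8571 = 8.14.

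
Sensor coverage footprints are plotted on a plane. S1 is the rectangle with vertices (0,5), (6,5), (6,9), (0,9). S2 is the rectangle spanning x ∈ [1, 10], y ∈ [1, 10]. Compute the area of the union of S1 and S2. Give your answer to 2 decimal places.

By inclusion–exclusion:
Individual areas: |S1| = 24, |S2| = 81.
|S1∩S2|: x∈[1,6], y∈[5,9] → 5·4 = 20.
|S1 ∪ S2| = 105 − 20 = 85.00.

85.00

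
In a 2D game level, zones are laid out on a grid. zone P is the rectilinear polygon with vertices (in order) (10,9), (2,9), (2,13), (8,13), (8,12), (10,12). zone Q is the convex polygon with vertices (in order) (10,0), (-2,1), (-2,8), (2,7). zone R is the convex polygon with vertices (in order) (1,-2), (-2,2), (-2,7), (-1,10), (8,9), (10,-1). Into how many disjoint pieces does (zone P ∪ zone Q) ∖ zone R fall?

(zone P ∪ zone Q) ∖ zone R splits into 4 disjoint pieces (area 28, area 0.0195, area 0.4, area 0.1538).

4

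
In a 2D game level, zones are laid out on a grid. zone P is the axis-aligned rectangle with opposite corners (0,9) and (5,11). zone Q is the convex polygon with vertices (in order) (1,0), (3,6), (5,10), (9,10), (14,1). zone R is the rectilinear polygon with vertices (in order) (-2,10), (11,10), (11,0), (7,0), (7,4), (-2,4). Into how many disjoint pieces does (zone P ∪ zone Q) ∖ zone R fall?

(zone P ∪ zone Q) ∖ zone R splits into 3 disjoint pieces (area 5, area 8.4462, area 19.9487).

3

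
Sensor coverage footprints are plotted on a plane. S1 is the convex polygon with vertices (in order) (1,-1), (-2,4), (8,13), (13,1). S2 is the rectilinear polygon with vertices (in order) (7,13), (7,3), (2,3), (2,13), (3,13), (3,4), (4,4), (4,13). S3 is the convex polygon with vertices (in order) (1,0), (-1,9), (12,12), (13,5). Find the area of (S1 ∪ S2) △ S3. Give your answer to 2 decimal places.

|S1 ∪ S2| = 127.2.
|(S1 ∪ S2) ∩ S3| = 79.6631.
|(S1 ∪ S2) △ S3| = 127.2 + 106 − 159.3261 = 73.87.

73.87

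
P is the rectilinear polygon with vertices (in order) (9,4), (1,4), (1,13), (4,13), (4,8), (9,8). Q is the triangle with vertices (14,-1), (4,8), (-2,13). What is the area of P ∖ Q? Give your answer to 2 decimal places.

45.58

|P| = 47, |P∩Q| = 1.4157.
|P ∖ Q| = |P| − |P∩Q| = 47 − 1.4157 = 45.58.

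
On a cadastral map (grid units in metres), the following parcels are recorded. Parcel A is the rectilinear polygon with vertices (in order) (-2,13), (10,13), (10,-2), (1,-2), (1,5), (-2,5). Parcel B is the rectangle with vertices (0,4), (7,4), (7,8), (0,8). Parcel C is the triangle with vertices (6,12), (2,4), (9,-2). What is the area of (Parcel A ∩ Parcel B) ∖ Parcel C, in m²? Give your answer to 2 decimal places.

11.05

|Parcel A ∩ Parcel B| = 27.
|(Parcel A ∩ Parcel B) ∩ Parcel C| = 15.9524.
|(Parcel A ∩ Parcel B) ∖ Parcel C| = 27 − 15.9524 = 11.05.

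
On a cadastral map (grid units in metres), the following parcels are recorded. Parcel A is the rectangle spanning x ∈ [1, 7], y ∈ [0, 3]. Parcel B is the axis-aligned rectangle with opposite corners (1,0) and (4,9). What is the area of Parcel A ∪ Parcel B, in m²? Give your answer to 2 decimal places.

36.00

By inclusion–exclusion:
Individual areas: |Parcel A| = 18, |Parcel B| = 27.
|Parcel A∩Parcel B|: x∈[1,4], y∈[0,3] → 3·3 = 9.
|Parcel A ∪ Parcel B| = 45 − 9 = 36.00.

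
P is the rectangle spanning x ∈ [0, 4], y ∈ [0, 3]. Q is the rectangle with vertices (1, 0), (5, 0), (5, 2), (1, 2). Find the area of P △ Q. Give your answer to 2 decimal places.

8.00

|P∩Q|: x∈[1,4], y∈[0,2] → 3·2 = 6.
|P △ Q| = |P| + |Q| − 2·|P∩Q| = 12 + 8 − 12 = 8.00.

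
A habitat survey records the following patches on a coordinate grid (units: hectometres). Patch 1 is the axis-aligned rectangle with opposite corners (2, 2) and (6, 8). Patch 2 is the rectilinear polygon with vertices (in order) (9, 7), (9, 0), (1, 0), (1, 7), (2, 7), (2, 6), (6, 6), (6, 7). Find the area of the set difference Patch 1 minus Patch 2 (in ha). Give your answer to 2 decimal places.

8.00

|Patch 1| = 24, |Patch 1∩Patch 2| = 16.
|Patch 1 ∖ Patch 2| = |Patch 1| − |Patch 1∩Patch 2| = 24 − 16 = 8.00.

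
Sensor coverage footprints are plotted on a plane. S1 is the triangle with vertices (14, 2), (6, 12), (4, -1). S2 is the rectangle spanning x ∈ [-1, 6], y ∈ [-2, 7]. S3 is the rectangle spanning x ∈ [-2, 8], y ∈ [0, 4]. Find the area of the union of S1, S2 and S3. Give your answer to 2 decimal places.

118.59

By inclusion–exclusion:
Individual areas: |S1| = 62, |S2| = 63, |S3| = 40.
|S1∩S2| = 10.4769.
|S1∩S3| = 14.0872.
|S2∩S3|: x∈[-1,6], y∈[0,4] → 7·4 = 28.
|S1∩S2∩S3| = 6.1538.
|S1 ∪ S2 ∪ S3| = 165 − 52.5641 + 6.1538 = 118.59.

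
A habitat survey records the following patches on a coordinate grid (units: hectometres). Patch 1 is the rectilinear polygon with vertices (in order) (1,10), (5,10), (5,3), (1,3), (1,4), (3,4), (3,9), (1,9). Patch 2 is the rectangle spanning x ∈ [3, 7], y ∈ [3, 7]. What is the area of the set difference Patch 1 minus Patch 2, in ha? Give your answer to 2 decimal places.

10.00

|Patch 1| = 18, |Patch 1∩Patch 2| = 8.
|Patch 1 ∖ Patch 2| = |Patch 1| − |Patch 1∩Patch 2| = 18 − 8 = 10.00.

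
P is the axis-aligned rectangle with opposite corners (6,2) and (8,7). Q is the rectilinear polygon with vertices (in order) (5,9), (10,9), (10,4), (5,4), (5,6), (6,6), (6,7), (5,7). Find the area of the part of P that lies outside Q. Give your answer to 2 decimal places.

4.00

|P| = 10, |P∩Q| = 6.
|P ∖ Q| = |P| − |P∩Q| = 10 − 6 = 4.00.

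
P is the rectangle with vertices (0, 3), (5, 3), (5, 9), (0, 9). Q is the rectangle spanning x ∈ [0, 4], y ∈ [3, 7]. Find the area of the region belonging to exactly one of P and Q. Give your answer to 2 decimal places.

14.00

|P∩Q|: x∈[0,4], y∈[3,7] → 4·4 = 16.
|P △ Q| = |P| + |Q| − 2·|P∩Q| = 30 + 16 − 32 = 14.00.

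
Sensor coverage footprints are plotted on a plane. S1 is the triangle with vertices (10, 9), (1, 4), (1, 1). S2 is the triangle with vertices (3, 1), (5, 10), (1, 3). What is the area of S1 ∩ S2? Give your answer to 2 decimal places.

The intersection is the polygon with vertices (4.042,5.69), (3.492,3.215), (2.059,1.941), (1,3), (1.837,4.465).
By the shoelace formula its area is 5.56.

5.56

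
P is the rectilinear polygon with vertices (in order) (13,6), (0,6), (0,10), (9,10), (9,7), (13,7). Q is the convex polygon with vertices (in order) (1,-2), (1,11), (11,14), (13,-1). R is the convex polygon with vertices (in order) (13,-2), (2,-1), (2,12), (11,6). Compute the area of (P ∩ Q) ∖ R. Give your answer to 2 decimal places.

|P ∩ Q| = 35.
|(P ∩ Q) ∩ R| = 23.9167.
|(P ∩ Q) ∖ R| = 35 − 23.9167 = 11.08.

11.08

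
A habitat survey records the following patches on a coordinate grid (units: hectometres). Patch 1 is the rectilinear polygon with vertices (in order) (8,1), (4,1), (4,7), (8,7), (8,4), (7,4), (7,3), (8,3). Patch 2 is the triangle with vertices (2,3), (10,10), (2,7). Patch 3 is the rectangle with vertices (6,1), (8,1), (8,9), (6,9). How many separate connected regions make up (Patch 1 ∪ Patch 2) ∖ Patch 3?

(Patch 1 ∪ Patch 2) ∖ Patch 3 splits into 2 disjoint pieces (area 21.25, area 1.0833).

2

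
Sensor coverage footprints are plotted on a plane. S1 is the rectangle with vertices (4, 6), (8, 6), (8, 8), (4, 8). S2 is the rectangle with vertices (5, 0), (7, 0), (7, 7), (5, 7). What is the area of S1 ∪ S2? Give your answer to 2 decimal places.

20.00

By inclusion–exclusion:
Individual areas: |S1| = 8, |S2| = 14.
|S1∩S2|: x∈[5,7], y∈[6,7] → 2·1 = 2.
|S1 ∪ S2| = 22 − 2 = 20.00.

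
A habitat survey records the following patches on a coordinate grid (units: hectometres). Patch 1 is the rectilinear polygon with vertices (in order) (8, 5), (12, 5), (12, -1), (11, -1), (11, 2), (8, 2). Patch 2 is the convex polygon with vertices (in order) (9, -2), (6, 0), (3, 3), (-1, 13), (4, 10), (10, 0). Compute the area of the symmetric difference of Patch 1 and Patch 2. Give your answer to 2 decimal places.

|Patch 1| = 15, |Patch 2| = 55, |Patch 1∩Patch 2| = 0.5333.
|Patch 1 △ Patch 2| = |Patch 1| + |Patch 2| − 2·|Patch 1∩Patch 2| = 15 + 55 − 1.0667 = 68.93.

68.93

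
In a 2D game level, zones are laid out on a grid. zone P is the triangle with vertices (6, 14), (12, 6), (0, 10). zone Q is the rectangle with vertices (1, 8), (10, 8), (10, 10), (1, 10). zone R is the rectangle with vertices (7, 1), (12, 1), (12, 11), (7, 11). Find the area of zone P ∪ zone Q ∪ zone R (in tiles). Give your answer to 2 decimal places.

By inclusion–exclusion:
Individual areas: |zone P| = 36, |zone Q| = 18, |zone R| = 50.
|zone P∩zone Q| = 13.1667.
|zone P∩zone R| = 11.4583.
|zone Q∩zone R|: x∈[7,10], y∈[8,10] → 3·2 = 6.
|zone P∩zone Q∩zone R| = 5.3333.
|zone P ∪ zone Q ∪ zone R| = 104 − 30.625 + 5.3333 = 78.71.

78.71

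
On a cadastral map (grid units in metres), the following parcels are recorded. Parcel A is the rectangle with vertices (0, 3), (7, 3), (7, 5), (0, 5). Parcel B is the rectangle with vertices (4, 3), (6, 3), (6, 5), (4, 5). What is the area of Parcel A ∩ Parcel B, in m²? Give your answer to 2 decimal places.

|Parcel A∩Parcel B|: x∈[4,6], y∈[3,5] → 2·2 = 4.

4.00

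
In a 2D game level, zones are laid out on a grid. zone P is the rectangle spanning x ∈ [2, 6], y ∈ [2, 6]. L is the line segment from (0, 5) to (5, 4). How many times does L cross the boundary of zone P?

The segment meets the boundary at (2,4.6).

1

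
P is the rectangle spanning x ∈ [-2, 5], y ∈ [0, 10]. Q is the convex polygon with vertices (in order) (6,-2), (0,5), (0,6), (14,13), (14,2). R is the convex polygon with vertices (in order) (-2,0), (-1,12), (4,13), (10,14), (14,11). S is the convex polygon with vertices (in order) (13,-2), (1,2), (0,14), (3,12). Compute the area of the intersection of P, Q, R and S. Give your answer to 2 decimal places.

The intersection is the polygon with vertices (5,8.5), (5,4.812), (1.955,2.719), (0.831,4.031), (0.64,6.32).
By the shoelace formula its area is 16.06.

16.06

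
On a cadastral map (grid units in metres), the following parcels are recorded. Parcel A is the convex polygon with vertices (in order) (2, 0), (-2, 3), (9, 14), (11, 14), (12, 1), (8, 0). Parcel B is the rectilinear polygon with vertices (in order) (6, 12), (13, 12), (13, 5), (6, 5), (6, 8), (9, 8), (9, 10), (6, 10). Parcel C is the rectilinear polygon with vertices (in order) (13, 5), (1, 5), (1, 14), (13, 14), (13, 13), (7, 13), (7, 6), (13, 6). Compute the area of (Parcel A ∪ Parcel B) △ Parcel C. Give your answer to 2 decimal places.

132.46

|Parcel A ∪ Parcel B| = 132.5385.
|(Parcel A ∪ Parcel B) ∩ Parcel C| = 33.0385.
|(Parcel A ∪ Parcel B) △ Parcel C| = 132.5385 + 66 − 66.0769 = 132.46.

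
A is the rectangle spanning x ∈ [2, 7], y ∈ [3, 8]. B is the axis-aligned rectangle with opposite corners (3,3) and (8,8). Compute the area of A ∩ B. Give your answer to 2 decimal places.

|A∩B|: x∈[3,7], y∈[3,8] → 4·5 = 20.

20.00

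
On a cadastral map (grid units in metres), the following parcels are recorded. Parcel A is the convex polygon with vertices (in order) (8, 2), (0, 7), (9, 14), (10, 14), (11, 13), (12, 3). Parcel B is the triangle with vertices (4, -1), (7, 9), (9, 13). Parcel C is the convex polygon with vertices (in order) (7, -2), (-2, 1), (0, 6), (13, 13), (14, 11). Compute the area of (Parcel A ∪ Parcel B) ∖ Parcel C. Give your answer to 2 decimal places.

27.99

|Parcel A ∪ Parcel B| = 84.595.
|(Parcel A ∪ Parcel B) ∩ Parcel C| = 56.6069.
|(Parcel A ∪ Parcel B) ∖ Parcel C| = 84.595 − 56.6069 = 27.99.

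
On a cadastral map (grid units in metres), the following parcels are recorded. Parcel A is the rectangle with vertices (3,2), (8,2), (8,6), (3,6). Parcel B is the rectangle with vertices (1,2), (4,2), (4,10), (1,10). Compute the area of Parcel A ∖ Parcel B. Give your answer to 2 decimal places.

16.00

|Parcel A∩Parcel B|: x∈[3,4], y∈[2,6] → 1·4 = 4.
|Parcel A| = 20.
|Parcel A ∖ Parcel B| = |Parcel A| − |Parcel A∩Parcel B| = 20 − 4 = 16.00.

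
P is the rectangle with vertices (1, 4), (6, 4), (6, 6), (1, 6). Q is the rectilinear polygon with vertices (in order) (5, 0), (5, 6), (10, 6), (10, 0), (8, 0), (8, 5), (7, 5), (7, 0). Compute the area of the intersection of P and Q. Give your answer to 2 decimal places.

2.00

The intersection is the polygon with vertices (6,4), (5,4), (5,6), (6,6).
By the shoelace formula its area is 2.00.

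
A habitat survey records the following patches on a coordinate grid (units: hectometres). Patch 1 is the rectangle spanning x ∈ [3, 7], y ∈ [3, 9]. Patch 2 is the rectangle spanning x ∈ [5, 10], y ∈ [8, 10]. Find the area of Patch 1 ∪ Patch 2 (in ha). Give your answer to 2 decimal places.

32.00

By inclusion–exclusion:
Individual areas: |Patch 1| = 24, |Patch 2| = 10.
|Patch 1∩Patch 2|: x∈[5,7], y∈[8,9] → 2·1 = 2.
|Patch 1 ∪ Patch 2| = 34 − 2 = 32.00.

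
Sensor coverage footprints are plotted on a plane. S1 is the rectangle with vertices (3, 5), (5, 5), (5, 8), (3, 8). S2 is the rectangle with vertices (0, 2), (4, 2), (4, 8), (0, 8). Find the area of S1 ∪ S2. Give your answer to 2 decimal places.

By inclusion–exclusion:
Individual areas: |S1| = 6, |S2| = 24.
|S1∩S2|: x∈[3,4], y∈[5,8] → 1·3 = 3.
|S1 ∪ S2| = 30 − 3 = 27.00.

27.00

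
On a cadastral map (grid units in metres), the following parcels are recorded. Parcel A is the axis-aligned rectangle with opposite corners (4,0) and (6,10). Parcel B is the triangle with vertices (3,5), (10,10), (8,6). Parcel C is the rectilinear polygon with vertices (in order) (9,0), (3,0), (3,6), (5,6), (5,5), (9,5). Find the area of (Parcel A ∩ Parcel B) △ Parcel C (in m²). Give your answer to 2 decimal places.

32.77

|Parcel A ∩ Parcel B| = 2.0571.
|(Parcel A ∩ Parcel B) ∩ Parcel C| = 0.6429.
|(Parcel A ∩ Parcel B) △ Parcel C| = 2.0571 + 32 − 1.2857 = 32.77.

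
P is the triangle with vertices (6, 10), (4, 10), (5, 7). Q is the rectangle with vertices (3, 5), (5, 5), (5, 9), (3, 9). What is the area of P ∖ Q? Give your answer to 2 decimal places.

|P| = 3, |P∩Q| = 0.6667.
|P ∖ Q| = |P| − |P∩Q| = 3 − 0.6667 = 2.33.

2.33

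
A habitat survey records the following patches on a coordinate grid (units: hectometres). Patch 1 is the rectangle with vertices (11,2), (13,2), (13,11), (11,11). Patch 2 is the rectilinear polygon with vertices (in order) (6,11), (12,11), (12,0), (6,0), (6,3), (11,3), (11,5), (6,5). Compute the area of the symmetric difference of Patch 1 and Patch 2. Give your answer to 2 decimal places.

|Patch 1| = 18, |Patch 2| = 56, |Patch 1∩Patch 2| = 9.
|Patch 1 △ Patch 2| = |Patch 1| + |Patch 2| − 2·|Patch 1∩Patch 2| = 18 + 56 − 18 = 56.00.

56.00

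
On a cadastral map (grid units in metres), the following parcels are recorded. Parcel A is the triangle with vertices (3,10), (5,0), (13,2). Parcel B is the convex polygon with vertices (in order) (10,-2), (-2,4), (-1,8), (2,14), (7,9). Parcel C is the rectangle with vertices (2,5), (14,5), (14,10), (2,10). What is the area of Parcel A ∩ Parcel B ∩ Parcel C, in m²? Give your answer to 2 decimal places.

12.44

The intersection is the polygon with vertices (7.767,6.186), (8.091,5), (4,5), (3,10).
By the shoelace formula its area is 12.44.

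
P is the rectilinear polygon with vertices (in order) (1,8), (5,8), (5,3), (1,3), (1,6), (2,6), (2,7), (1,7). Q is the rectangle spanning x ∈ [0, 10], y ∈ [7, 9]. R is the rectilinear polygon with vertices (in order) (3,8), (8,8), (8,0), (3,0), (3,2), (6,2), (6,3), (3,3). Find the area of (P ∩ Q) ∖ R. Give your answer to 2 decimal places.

|P ∩ Q| = 4.
|(P ∩ Q) ∩ R| = 2.
|(P ∩ Q) ∖ R| = 4 − 2 = 2.00.

2.00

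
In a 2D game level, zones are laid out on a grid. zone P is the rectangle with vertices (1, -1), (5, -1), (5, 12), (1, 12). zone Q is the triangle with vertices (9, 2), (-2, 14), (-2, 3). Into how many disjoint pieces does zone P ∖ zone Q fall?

zone P ∖ zone Q splits into 2 disjoint pieces (area 14.1818, area 13.8182).

2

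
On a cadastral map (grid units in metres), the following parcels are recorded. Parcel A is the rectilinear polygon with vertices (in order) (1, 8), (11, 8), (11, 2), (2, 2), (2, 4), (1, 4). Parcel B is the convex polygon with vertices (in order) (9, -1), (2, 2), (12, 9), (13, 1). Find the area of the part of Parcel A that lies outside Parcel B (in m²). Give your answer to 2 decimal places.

|Parcel A| = 58, |Parcel A∩Parcel B| = 28.2857.
|Parcel A ∖ Parcel B| = |Parcel A| − |Parcel A∩Parcel B| = 58 − 28.2857 = 29.71.

29.71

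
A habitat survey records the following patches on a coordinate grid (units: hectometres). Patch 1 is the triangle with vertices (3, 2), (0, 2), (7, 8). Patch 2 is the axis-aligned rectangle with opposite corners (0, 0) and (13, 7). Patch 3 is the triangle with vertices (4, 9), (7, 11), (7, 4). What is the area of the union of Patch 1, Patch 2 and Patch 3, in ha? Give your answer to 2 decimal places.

98.80

By inclusion–exclusion:
Individual areas: |Patch 1| = 9, |Patch 2| = 91, |Patch 3| = 10.5.
|Patch 1∩Patch 2| = 8.75.
|Patch 1∩Patch 3| = 0.6435.
|Patch 2∩Patch 3| = 2.7.
|Patch 1∩Patch 2∩Patch 3| = 0.3935.
|Patch 1 ∪ Patch 2 ∪ Patch 3| = 110.5 − 12.0935 + 0.3935 = 98.80.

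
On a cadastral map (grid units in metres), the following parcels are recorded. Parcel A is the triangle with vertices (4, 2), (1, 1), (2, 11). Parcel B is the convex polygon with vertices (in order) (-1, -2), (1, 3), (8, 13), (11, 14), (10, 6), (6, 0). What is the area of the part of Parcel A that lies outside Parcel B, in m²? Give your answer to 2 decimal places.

6.16

|Parcel A| = 14.5, |Parcel A∩Parcel B| = 8.339.
|Parcel A ∖ Parcel B| = |Parcel A| − |Parcel A∩Parcel B| = 14.5 − 8.339 = 6.16.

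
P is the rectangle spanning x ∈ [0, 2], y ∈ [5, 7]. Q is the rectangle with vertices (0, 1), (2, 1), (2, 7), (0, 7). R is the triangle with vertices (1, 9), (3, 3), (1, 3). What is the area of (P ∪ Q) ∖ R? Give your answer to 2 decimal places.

|P ∪ Q| = 12.
|(P ∪ Q) ∩ R| = 3.8333.
|(P ∪ Q) ∖ R| = 12 − 3.8333 = 8.17.

8.17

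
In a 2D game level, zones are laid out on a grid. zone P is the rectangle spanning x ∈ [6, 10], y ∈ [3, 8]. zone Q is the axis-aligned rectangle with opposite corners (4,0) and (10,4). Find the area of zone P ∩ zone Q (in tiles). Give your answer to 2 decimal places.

4.00

|zone P∩zone Q|: x∈[6,10], y∈[3,4] → 4·1 = 4.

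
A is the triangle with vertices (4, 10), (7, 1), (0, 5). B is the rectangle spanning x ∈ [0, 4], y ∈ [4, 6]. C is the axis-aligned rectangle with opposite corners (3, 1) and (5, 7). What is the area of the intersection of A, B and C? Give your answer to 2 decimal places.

The intersection is the polygon with vertices (4,6), (4,4), (3,4), (3,6).
By the shoelace formula its area is 2.00.

2.00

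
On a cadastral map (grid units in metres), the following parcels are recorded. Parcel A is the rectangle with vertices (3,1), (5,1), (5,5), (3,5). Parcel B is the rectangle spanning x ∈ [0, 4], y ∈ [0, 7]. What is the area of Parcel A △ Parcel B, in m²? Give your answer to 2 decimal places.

28.00

|Parcel A∩Parcel B|: x∈[3,4], y∈[1,5] → 1·4 = 4.
|Parcel A △ Parcel B| = |Parcel A| + |Parcel B| − 2·|Parcel A∩Parcel B| = 8 + 28 − 8 = 28.00.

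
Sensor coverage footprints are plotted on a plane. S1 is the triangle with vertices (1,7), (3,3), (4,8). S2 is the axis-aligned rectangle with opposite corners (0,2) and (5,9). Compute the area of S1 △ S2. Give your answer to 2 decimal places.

28.00

|S1| = 7, |S2| = 35, |S1∩S2| = 7.
|S1 △ S2| = |S1| + |S2| − 2·|S1∩S2| = 7 + 35 − 14 = 28.00.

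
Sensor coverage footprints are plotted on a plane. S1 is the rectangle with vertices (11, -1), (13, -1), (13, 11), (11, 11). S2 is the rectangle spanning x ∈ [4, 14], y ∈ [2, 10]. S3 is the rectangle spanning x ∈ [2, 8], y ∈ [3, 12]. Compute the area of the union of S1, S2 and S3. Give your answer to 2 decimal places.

By inclusion–exclusion:
Individual areas: |S1| = 24, |S2| = 80, |S3| = 54.
|S1∩S2|: x∈[11,13], y∈[2,10] → 2·8 = 16.
|S1∩S3| = 0 (no overlap).
|S2∩S3|: x∈[4,8], y∈[3,10] → 4·7 = 28.
|S1∩S2∩S3| = 0.
|S1 ∪ S2 ∪ S3| = 158 − 44 + 0 = 114.00.

114.00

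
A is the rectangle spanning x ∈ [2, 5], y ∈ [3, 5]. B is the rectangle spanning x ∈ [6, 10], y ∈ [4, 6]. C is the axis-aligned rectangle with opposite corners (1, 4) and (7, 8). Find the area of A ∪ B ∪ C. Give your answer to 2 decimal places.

By inclusion–exclusion:
Individual areas: |A| = 6, |B| = 8, |C| = 24.
|A∩B| = 0 (no overlap).
|A∩C|: x∈[2,5], y∈[4,5] → 3·1 = 3.
|B∩C|: x∈[6,7], y∈[4,6] → 1·2 = 2.
|A∩B∩C| = 0.
|A ∪ B ∪ C| = 38 − 5 + 0 = 33.00.

33.00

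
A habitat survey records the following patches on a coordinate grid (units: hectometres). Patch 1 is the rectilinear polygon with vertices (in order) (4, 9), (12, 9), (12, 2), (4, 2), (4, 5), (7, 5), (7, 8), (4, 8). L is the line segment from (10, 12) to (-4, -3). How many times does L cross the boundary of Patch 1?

2

The segment meets the boundary at (6.267,8), (7.2,9).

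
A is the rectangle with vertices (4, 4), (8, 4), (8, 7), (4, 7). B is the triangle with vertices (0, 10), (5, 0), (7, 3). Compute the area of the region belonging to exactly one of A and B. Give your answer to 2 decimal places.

|A| = 12, |B| = 17.5, |A∩B| = 2.
|A △ B| = |A| + |B| − 2·|A∩B| = 12 + 17.5 − 4 = 25.50.

25.50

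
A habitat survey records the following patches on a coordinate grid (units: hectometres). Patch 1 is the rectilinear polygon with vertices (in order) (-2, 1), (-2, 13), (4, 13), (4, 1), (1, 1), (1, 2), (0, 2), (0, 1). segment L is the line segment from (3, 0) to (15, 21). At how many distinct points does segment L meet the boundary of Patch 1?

The segment meets the boundary at (4,1.75), (3.571,1).

2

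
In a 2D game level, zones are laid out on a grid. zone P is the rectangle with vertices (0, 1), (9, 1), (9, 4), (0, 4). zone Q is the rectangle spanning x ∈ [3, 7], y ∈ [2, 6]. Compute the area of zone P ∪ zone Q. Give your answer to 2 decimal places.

35.00

By inclusion–exclusion:
Individual areas: |zone P| = 27, |zone Q| = 16.
|zone P∩zone Q|: x∈[3,7], y∈[2,4] → 4·2 = 8.
|zone P ∪ zone Q| = 43 − 8 = 35.00.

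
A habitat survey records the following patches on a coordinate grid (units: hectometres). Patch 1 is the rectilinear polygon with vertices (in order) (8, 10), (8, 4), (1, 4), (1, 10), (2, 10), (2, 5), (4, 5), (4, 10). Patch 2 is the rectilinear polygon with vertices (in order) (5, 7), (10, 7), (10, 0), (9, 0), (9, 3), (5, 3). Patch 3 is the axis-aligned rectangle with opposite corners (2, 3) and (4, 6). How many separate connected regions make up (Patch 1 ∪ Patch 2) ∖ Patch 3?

2

(Patch 1 ∪ Patch 2) ∖ Patch 3 splits into 2 disjoint pieces (area 38, area 6).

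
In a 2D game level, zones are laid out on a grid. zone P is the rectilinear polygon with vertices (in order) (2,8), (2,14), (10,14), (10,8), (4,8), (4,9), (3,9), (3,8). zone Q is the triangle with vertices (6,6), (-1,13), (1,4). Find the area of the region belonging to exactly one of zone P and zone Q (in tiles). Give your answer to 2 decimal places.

|zone P| = 47, |zone Q| = 24.5, |zone P∩zone Q| = 1.5.
|zone P △ zone Q| = |zone P| + |zone Q| − 2·|zone P∩zone Q| = 47 + 24.5 − 3 = 68.50.

68.50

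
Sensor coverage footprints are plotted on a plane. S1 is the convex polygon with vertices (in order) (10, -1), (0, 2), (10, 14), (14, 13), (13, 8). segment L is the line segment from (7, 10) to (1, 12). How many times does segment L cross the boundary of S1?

1

The segment meets the boundary at (6.739,10.087).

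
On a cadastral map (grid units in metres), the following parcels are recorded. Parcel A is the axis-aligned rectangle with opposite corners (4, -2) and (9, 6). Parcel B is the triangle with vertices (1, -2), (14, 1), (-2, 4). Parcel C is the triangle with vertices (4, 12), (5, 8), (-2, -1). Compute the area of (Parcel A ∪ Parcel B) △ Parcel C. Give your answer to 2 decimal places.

|Parcel A ∪ Parcel B| = 67.8149.
|(Parcel A ∪ Parcel B) ∩ Parcel C| = 2.3708.
|(Parcel A ∪ Parcel B) △ Parcel C| = 67.8149 + 18.5 − 4.7415 = 81.57.

81.57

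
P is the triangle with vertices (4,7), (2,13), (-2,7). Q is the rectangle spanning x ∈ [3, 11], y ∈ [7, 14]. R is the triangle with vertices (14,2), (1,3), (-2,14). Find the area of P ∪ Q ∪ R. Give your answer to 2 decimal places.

By inclusion–exclusion:
Individual areas: |P| = 18, |Q| = 56, |R| = 70.
|P∩Q| = 1.5.
|P∩R| = 14.2823.
|Q∩R| = 7.0417.
|P∩Q∩R| = 1.5.
|P ∪ Q ∪ R| = 144 − 22.824 + 1.5 = 122.68.

122.68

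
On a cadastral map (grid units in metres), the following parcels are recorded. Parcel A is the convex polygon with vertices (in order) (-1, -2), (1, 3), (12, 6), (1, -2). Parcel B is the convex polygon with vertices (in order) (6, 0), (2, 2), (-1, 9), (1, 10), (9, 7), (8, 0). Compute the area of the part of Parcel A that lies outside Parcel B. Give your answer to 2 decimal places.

|Parcel A| = 32.5, |Parcel A∩Parcel B| = 16.0677.
|Parcel A ∖ Parcel B| = |Parcel A| − |Parcel A∩Parcel B| = 32.5 − 16.0677 = 16.43.

16.43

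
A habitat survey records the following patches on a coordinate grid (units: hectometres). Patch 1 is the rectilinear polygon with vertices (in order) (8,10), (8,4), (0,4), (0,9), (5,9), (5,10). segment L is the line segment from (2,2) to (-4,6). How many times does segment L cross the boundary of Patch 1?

0

The segment lies entirely outside Patch 1 and never meets its boundary.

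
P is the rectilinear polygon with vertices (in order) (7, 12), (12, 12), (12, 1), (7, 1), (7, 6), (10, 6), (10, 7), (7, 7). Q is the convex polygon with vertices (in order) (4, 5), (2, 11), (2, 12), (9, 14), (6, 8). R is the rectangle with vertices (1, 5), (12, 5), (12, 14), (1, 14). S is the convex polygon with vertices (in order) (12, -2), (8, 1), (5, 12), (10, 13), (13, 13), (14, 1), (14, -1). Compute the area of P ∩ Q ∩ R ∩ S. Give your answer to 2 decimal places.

The intersection is the polygon with vertices (7,12), (8,12), (7,10).
By the shoelace formula its area is 1.00.

1.00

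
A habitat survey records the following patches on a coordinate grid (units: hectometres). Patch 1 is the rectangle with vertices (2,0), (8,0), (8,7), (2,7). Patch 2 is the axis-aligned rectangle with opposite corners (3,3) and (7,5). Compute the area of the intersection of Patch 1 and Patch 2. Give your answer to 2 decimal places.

|Patch 1∩Patch 2|: x∈[3,7], y∈[3,5] → 4·2 = 8.

8.00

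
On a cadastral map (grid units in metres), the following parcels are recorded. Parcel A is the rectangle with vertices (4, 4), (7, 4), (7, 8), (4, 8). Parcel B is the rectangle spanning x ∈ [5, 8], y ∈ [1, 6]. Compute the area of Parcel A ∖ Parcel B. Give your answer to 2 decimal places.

8.00

|Parcel A∩Parcel B|: x∈[5,7], y∈[4,6] → 2·2 = 4.
|Parcel A| = 12.
|Parcel A ∖ Parcel B| = |Parcel A| − |Parcel A∩Parcel B| = 12 − 4 = 8.00.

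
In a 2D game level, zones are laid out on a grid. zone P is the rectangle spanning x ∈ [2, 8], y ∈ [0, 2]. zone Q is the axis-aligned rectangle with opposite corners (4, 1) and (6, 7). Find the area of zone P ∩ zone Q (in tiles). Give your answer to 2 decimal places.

|zone P∩zone Q|: x∈[4,6], y∈[1,2] → 2·1 = 2.

2.00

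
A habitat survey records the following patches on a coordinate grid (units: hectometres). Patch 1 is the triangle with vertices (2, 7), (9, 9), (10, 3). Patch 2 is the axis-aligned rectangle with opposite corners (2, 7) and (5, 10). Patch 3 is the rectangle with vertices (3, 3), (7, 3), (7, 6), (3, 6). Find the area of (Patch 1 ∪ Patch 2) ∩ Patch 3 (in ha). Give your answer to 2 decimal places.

2.25

The region (Patch 1 ∪ Patch 2) ∩ Patch 3 is the polygon with vertices (4,6), (7,6), (7,4.5).
By the shoelace formula its area is 2.25.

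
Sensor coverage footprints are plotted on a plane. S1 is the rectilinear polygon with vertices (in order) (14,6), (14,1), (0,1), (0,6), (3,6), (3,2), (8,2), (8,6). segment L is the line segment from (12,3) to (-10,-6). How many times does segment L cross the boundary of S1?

The segment meets the boundary at (7.111,1).

1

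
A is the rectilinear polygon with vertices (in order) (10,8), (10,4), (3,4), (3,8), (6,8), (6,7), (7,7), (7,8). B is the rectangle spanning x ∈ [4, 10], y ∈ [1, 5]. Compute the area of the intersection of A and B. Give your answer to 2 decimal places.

6.00

The intersection is the polygon with vertices (10,4), (4,4), (4,5), (10,5).
By the shoelace formula its area is 6.00.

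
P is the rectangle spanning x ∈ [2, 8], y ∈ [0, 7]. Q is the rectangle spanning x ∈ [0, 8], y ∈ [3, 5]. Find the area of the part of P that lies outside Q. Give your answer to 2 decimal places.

|P∩Q|: x∈[2,8], y∈[3,5] → 6·2 = 12.
|P| = 42.
|P ∖ Q| = |P| − |P∩Q| = 42 − 12 = 30.00.

30.00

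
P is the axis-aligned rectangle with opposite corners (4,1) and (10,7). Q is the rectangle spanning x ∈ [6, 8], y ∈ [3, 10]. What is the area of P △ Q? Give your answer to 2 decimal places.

34.00

|P∩Q|: x∈[6,8], y∈[3,7] → 2·4 = 8.
|P △ Q| = |P| + |Q| − 2·|P∩Q| = 36 + 14 − 16 = 34.00.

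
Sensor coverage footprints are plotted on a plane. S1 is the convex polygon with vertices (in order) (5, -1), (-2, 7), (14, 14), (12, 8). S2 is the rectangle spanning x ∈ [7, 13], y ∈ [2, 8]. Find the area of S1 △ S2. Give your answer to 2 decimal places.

|S1| = 100.5, |S2| = 36, |S1∩S2| = 16.
|S1 △ S2| = |S1| + |S2| − 2·|S1∩S2| = 100.5 + 36 − 32 = 104.50.

104.50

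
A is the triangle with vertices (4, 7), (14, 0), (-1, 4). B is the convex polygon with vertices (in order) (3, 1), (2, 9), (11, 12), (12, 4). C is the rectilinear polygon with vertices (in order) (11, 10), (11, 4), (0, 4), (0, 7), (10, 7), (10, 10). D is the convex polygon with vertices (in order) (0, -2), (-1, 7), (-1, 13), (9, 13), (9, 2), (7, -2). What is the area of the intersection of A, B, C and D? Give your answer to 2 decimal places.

10.26

The intersection is the polygon with vertices (4,7), (8.286,4), (2.625,4), (2.372,6.023).
By the shoelace formula its area is 10.26.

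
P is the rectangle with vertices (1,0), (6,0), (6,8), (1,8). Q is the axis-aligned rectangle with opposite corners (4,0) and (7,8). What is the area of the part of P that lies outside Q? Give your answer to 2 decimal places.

24.00

|P∩Q|: x∈[4,6], y∈[0,8] → 2·8 = 16.
|P| = 40.
|P ∖ Q| = |P| − |P∩Q| = 40 − 16 = 24.00.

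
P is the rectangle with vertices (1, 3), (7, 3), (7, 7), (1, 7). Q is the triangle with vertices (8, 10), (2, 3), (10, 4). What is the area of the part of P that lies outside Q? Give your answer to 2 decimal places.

|P| = 24, |P∩Q| = 11.5804.
|P ∖ Q| = |P| − |P∩Q| = 24 − 11.5804 = 12.42.

12.42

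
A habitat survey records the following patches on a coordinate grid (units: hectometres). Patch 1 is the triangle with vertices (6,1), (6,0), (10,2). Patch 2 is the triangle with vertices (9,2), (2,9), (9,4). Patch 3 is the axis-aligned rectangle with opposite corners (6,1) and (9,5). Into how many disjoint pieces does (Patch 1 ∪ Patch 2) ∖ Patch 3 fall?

(Patch 1 ∪ Patch 2) ∖ Patch 3 splits into 3 disjoint pieces (area 0.125, area 1, area 3.2).

3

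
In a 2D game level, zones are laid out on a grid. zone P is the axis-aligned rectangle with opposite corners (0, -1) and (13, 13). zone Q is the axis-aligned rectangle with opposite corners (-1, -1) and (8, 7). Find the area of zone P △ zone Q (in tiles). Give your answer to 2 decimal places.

126.00

|zone P∩zone Q|: x∈[0,8], y∈[-1,7] → 8·8 = 64.
|zone P △ zone Q| = |zone P| + |zone Q| − 2·|zone P∩zone Q| = 182 + 72 − 128 = 126.00.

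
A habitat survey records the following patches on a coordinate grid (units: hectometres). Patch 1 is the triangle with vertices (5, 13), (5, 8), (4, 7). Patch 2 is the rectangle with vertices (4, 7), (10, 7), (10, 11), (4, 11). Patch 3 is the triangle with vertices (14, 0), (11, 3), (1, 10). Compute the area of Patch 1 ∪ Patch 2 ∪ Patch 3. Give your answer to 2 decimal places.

By inclusion–exclusion:
Individual areas: |Patch 1| = 2.5, |Patch 2| = 24, |Patch 3| = 4.5.
|Patch 1∩Patch 2| = 2.1667.
|Patch 1∩Patch 3| = 0.0777.
|Patch 2∩Patch 3| = 0.267.
|Patch 1∩Patch 2∩Patch 3| = 0.0777.
|Patch 1 ∪ Patch 2 ∪ Patch 3| = 31 − 2.5114 + 0.0777 = 28.57.

28.57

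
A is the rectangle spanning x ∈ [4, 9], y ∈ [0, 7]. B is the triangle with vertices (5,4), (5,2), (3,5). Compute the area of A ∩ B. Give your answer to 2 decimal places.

1.50

The intersection is the polygon with vertices (4,4.5), (5,4), (5,2), (4,3.5).
By the shoelace formula its area is 1.50.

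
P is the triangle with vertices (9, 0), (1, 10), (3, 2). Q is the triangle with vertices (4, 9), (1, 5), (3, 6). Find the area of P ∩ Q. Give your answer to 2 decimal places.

1.49

The intersection is the polygon with vertices (3.353,7.059), (3,6), (2.111,5.556), (1.938,6.25), (2.936,7.581).
By the shoelace formula its area is 1.49.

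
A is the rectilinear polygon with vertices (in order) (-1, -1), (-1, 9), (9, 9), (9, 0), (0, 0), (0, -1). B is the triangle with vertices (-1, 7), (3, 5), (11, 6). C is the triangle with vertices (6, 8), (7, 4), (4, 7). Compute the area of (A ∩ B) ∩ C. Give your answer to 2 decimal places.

1.55

The region (A ∩ B) ∩ C is the polygon with vertices (5.667,5.333), (4.455,6.545), (6.404,6.383), (6.636,5.455).
By the shoelace formula its area is 1.55.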